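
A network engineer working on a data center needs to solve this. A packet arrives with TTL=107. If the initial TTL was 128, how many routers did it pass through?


Given: initial TTL = 128, received TTL = 107
Hops = initial TTL - received TTL
Hops = 128 - 107 = 21

21


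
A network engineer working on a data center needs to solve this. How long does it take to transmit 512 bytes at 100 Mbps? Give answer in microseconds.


Given: packet = 512 bytes, bandwidth = 100 Mbps
Packet in bits = 512 * 8 = 4096 bits
Bandwidth = 100 * 10^6 = 100000000 bps
Time = 4096 / 100000000 seconds
Time in us = 4096 * 10^6 / 100000000 = 40.96

40.96


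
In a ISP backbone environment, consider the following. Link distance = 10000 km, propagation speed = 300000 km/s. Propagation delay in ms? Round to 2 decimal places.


Given: distance = 10000 km, speed = 300000 km/s
Delay = distance / speed = 10000 / 300000 seconds
Delay in ms = 10000 * 1000 / 300000
Delay = 33.3333 ms
Rounded to 2 dp = 33.33 ms

33.33


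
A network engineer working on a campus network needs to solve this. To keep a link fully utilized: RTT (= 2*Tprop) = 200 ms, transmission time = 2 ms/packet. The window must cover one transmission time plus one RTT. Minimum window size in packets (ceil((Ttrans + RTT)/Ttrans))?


Given: Ttrans = 2 ms, RTT = 200 ms (= 2 * Tprop, Tprop = 100 ms)
Time until first ACK returns = Ttrans + RTT = 2 + 200 = 202 ms
Need W * Ttrans >= Ttrans + RTT  ->  W >= (Ttrans + RTT) / Ttrans
(Ttrans + RTT) / Ttrans = 202 / 2 = 101
W_min = ceil(101) = 101

101


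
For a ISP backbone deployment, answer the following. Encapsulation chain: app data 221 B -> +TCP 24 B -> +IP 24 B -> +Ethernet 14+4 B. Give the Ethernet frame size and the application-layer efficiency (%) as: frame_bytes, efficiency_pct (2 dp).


TCP segment = 221 + 24 = 245 B
IP packet = 245 + 24 = 269 B
Ethernet frame = 269 + 14 + 4 = 287 B
Efficiency = app / frame = 221 / 287 = 0.770035 = 77.0035% -> 77.00% (2 dp)

287, 77.00


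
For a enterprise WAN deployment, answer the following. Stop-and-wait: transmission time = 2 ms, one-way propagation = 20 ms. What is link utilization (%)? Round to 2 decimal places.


Given: Ttrans = 2 ms, Tprop = 20 ms
RTT = 2 * Tprop = 2 * 20 = 40 ms
U = Ttrans / (Ttrans + RTT)
U = 2 / (2 + 40)
U = 2 / 42 = 0.047619
U% = 4.76%

4.76


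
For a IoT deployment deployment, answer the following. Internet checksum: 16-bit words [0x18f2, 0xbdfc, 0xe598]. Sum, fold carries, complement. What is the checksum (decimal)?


Given words: [0x18f2, 0xbdfc, 0xe598]
Step 1: Sum all words
Raw sum = 6386 + 48636 + 58776 = 113798
Step 2: Fold carry: (48262 + 1) = 48263
One's complement = ~48263 & 0xFFFF = 17272

17272


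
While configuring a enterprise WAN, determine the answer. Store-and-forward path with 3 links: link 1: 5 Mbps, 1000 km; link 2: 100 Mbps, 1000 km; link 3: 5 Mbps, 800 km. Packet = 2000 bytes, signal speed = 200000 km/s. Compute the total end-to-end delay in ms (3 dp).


Packet = 2000 bytes = 16000 bits. Store-and-forward: sum (t_trans + t_prop) per link.
Link 1: t_trans = 16000/(5*10^6) s = 3.2000 ms; t_prop = 1000/200000 s = 5.0000 ms; subtotal = 8.2000 ms
Link 2: t_trans = 16000/(100*10^6) s = 0.1600 ms; t_prop = 1000/200000 s = 5.0000 ms; subtotal = 5.1600 ms
Link 3: t_trans = 16000/(5*10^6) s = 3.2000 ms; t_prop = 800/200000 s = 4.0000 ms; subtotal = 7.2000 ms
End-to-end = 8.2000 + 5.1600 + 7.2000 = 20.5600 ms -> 20.560 ms (3 dp)

20.560


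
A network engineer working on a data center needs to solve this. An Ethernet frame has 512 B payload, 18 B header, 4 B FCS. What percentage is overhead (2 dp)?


Given: payload = 512 B, header = 18 B, trailer = 4 B
Overhead bytes = header + trailer = 18 + 4 = 22
Total frame = payload + overhead = 512 + 22 = 534
Overhead % = 22 / 534 * 100 = 4.1199% -> 4.12% (2 dp)

4.12


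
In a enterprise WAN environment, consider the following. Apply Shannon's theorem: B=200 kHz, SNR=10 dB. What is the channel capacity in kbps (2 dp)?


Given: B = 200 kHz, SNR = 10 dB
SNR linear = 10^(10/10) = 10
1 + SNR = 11
log2(11) = 3.4594316186
C = 200 * 1000 * 3.4594316186 = 691886.3237 bps
C = 691.886324 kbps -> 691.89 kbps (2 dp)

691.89


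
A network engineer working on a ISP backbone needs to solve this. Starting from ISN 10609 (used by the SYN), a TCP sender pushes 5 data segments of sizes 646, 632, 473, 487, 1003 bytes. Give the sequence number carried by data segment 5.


The SYN occupies sequence number ISN = 10609, so the first data byte is ISN + 1 = 10610.
SEQ of data segment i = (ISN + 1) + sum of payload sizes of segments 1..i-1.
Segment 1: SEQ = 10610, payload = 646 bytes
Segment 2: SEQ = 11256, payload = 632 bytes
Segment 3: SEQ = 11888, payload = 473 bytes
Segment 4: SEQ = 12361, payload = 487 bytes
Segment 5: SEQ = 12848, payload = 1003 bytes
SEQ of segment 5 = 10610 + 646 + 632 + 473 + 487 = 12848

12848


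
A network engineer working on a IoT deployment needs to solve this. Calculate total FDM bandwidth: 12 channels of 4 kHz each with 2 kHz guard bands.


Given: 12 channels, 4 kHz each, guard = 2 kHz
Channel bandwidth = 12 * 4 = 48 kHz
Guard bands = 11 gaps * 2 kHz = 22 kHz
Total = 48 + 22 = 70 kHz

70


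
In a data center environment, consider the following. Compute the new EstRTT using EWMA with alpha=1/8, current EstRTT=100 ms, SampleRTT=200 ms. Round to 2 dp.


Given: EstRTT = 100 ms, SampleRTT = 200 ms, alpha = 1/8
New EstRTT = (1 - alpha) * EstRTT + alpha * SampleRTT
(7/8) * 100 = 87.5
(1/8) * 200 = 25
New EstRTT = 87.5 + 25 = 112.5 ms -> 112.50 ms (2 dp)

112.50


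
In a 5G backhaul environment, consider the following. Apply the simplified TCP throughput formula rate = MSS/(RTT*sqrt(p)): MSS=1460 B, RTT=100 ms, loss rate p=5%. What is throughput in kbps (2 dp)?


Given: MSS = 1460 bytes, RTT = 100 ms, loss = 5%
RTT in seconds = 100 / 1000 = 0.1
Loss rate = 5% = 0.05
sqrt(loss) = sqrt(0.05) = 0.223606797750
Throughput (bytes/s) = 1460 / (0.1 * 0.223606797750) = 65293.1849
Throughput (kbps) = 65293.1849 * 8 / 1000 = 522.345480 -> 522.35 kbps (2 dp)

522.35


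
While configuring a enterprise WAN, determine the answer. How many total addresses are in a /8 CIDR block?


Given: CIDR prefix /8
Host bits = 32 - 8 = 24
Total addresses = 2^24 = 16777216

16777216


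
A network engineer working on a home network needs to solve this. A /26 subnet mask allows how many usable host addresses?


Given: subnet mask /26
Host bits = 32 - 26 = 6
Total addresses = 2^6 = 64
Usable hosts = 64 - 2 (network + broadcast) = 62

62


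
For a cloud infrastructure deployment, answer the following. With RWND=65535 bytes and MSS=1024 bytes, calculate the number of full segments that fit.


Given: RWND = 65535 bytes, MSS = 1024 bytes
Full segments = floor(RWND / MSS)
Full segments = floor(65535 / 1024)
Full segments = floor(63.999) = 63

63


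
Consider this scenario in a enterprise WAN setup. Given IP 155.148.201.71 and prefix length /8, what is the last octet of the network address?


Given: IP = 155.148.201.71, prefix = /8
Subnet mask = 255.0.0.0
Last octet of IP: 71
Last octet of mask: 0
Network last octet = 71 AND 0 = 0

0


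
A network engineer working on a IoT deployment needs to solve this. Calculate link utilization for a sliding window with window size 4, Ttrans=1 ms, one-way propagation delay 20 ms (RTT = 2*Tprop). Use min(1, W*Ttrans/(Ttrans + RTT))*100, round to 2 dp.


Given: W = 4, Ttrans = 1 ms, RTT = 40 ms (= 2 * Tprop, Tprop = 20 ms)
Cycle time = Ttrans + RTT = 1 + 40 = 41 ms (first packet sent until its ACK returns)
W * Ttrans = 4 * 1 = 4 ms of sending per cycle
W * Ttrans / (Ttrans + RTT) = 4 / 41 = 0.097561
U = min(1, 0.097561) = 0.097561
U% = 9.76%

9.76


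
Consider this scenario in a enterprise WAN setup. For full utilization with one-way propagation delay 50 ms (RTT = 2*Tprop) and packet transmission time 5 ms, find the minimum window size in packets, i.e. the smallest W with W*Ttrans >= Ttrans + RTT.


Given: Ttrans = 5 ms, RTT = 100 ms (= 2 * Tprop, Tprop = 50 ms)
Time until first ACK returns = Ttrans + RTT = 5 + 100 = 105 ms
Need W * Ttrans >= Ttrans + RTT  ->  W >= (Ttrans + RTT) / Ttrans
(Ttrans + RTT) / Ttrans = 105 / 5 = 21
W_min = ceil(21) = 21

21


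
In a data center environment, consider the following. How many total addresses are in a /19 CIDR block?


Given: CIDR prefix /19
Host bits = 32 - 19 = 13
Total addresses = 2^13 = 8192

8192


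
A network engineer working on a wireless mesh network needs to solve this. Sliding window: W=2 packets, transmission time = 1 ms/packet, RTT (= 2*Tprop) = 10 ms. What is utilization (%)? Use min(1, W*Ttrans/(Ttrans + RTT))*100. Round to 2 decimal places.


Given: W = 2, Ttrans = 1 ms, RTT = 10 ms (= 2 * Tprop, Tprop = 5 ms)
Cycle time = Ttrans + RTT = 1 + 10 = 11 ms (first packet sent until its ACK returns)
W * Ttrans = 2 * 1 = 2 ms of sending per cycle
W * Ttrans / (Ttrans + RTT) = 2 / 11 = 0.181818
U = min(1, 0.181818) = 0.181818
U% = 18.18%

18.18


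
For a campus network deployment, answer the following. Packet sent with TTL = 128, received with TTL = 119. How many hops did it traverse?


Given: initial TTL = 128, received TTL = 119
Hops = initial TTL - received TTL
Hops = 128 - 119 = 9

9


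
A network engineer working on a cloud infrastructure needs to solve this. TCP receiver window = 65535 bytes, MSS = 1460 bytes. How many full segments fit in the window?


Given: RWND = 65535 bytes, MSS = 1460 bytes
Full segments = floor(RWND / MSS)
Full segments = floor(65535 / 1460)
Full segments = floor(44.887) = 44

44


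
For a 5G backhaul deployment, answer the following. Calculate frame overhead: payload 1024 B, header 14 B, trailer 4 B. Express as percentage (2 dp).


Given: payload = 1024 B, header = 14 B, trailer = 4 B
Overhead bytes = header + trailer = 14 + 4 = 18
Total frame = payload + overhead = 1024 + 18 = 1042
Overhead % = 18 / 1042 * 100 = 1.7274% -> 1.73% (2 dp)

1.73


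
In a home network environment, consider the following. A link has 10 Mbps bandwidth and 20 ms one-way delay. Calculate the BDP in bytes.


Given: bandwidth = 10 Mbps, delay = 20 ms
BDP in bits = 10 * 10^6 * 20 / 1000
BDP in bits = 200000
BDP in bytes = 200000 / 8 = 25000

25000


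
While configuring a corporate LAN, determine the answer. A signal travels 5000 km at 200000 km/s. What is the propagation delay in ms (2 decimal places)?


Given: distance = 5000 km, speed = 200000 km/s
Delay = distance / speed = 5000 / 200000 seconds
Delay in ms = 5000 * 1000 / 200000
Delay = 25.0000 ms
Rounded to 2 dp = 25.00 ms

25.00


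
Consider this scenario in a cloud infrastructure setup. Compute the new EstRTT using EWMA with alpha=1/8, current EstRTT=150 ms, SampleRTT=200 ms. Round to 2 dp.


Given: EstRTT = 150 ms, SampleRTT = 200 ms, alpha = 1/8
New EstRTT = (1 - alpha) * EstRTT + alpha * SampleRTT
(7/8) * 150 = 131.25
(1/8) * 200 = 25
New EstRTT = 131.25 + 25 = 156.25 ms -> 156.25 ms (2 dp)

156.25


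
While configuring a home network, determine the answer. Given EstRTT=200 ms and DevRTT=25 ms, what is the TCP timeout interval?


Given: EstRTT = 200 ms, DevRTT = 25 ms
Timeout = EstRTT + 4 * DevRTT
4 * DevRTT = 4 * 25 = 100
Timeout = 200 + 100 = 300 ms

300


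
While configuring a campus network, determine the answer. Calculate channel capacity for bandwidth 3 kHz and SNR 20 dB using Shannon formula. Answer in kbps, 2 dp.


Given: B = 3 kHz, SNR = 20 dB
SNR linear = 10^(20/10) = 100
1 + SNR = 101
log2(101) = 6.6582114828
C = 3 * 1000 * 6.6582114828 = 19974.6344 bps
C = 19.974634 kbps -> 19.97 kbps (2 dp)

19.97


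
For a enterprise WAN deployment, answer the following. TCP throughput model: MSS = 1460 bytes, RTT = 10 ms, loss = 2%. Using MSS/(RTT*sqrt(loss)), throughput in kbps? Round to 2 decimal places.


Given: MSS = 1460 bytes, RTT = 10 ms, loss = 2%
RTT in seconds = 10 / 1000 = 0.01
Loss rate = 2% = 0.02
sqrt(loss) = sqrt(0.02) = 0.141421356237
Throughput (bytes/s) = 1460 / (0.01 * 0.141421356237) = 1032375.9005
Throughput (kbps) = 1032375.9005 * 8 / 1000 = 8259.007204 -> 8259.01 kbps (2 dp)

8259.01


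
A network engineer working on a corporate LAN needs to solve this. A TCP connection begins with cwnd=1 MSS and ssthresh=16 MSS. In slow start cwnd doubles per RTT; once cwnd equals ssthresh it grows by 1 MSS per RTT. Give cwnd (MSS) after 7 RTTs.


RTT 0: cwnd = 1 MSS (initial)
RTT 1: cwnd = 2 MSS (slow start, doubled)
RTT 2: cwnd = 4 MSS (slow start, doubled)
RTT 3: cwnd = 8 MSS (slow start, doubled)
RTT 4: cwnd = 16 MSS (slow start, doubled)
RTT 5: cwnd = 17 MSS (congestion avoidance, +1)
RTT 6: cwnd = 18 MSS (congestion avoidance, +1)
RTT 7: cwnd = 19 MSS (congestion avoidance, +1)

19


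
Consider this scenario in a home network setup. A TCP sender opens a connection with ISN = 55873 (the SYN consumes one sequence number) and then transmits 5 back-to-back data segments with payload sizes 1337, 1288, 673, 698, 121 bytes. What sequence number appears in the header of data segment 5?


The SYN occupies sequence number ISN = 55873, so the first data byte is ISN + 1 = 55874.
SEQ of data segment i = (ISN + 1) + sum of payload sizes of segments 1..i-1.
Segment 1: SEQ = 55874, payload = 1337 bytes
Segment 2: SEQ = 57211, payload = 1288 bytes
Segment 3: SEQ = 58499, payload = 673 bytes
Segment 4: SEQ = 59172, payload = 698 bytes
Segment 5: SEQ = 59870, payload = 121 bytes
SEQ of segment 5 = 55874 + 1337 + 1288 + 673 + 698 = 59870

59870


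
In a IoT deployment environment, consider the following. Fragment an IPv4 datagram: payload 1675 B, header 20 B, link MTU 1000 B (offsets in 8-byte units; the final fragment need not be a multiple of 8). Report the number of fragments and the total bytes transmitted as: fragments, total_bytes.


Max data per non-final fragment = floor((MTU - header)/8)*8 = floor((1000 - 20)/8)*8 = floor(980/8)*8 = 976 B
Final fragment needs no 8-byte alignment: it can carry up to MTU - header = 980 B
Non-final fragments needed = ceil((payload - 980) / 976) = ceil(695/976) = ceil(0.7121) = 1
Number of fragments = 1 + 1 = 2
Fragment sizes (data): 1 * 976 B + 699 B (last, 699 <= 980 OK)
Total bytes sent = payload + n_frags * header = 1675 + 2*20 = 1675 + 40 = 1715 B

2, 1715


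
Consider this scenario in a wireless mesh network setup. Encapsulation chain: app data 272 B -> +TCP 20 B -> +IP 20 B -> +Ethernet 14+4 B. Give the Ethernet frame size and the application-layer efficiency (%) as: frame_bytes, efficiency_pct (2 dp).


TCP segment = 272 + 20 = 292 B
IP packet = 292 + 20 = 312 B
Ethernet frame = 312 + 14 + 4 = 330 B
Efficiency = app / frame = 272 / 330 = 0.824242 = 82.4242% -> 82.42% (2 dp)

330, 82.42


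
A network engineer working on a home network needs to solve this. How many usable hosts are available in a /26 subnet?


Given: subnet mask /26
Host bits = 32 - 26 = 6
Total addresses = 2^6 = 64
Usable hosts = 64 - 2 (network + broadcast) = 62

62


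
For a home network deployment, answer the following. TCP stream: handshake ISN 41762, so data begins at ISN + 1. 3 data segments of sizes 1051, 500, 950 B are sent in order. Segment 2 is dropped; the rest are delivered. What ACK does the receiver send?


SYN uses sequence number 41762; first data byte = ISN + 1 = 41763.
Segment 1: SEQ = 41763, len = 1051 B, covers [41763, 42813]
Segment 2: SEQ = 42814, len = 500 B, covers [42814, 43313] [LOST]
Segment 3: SEQ = 43314, len = 950 B, covers [43314, 44263]
In-order data received: bytes [41763, 42813] (segments 1..1).
Segment 2 missing -> gap begins at byte 42814; later segments buffered out of order.
Cumulative ACK = next expected in-order byte = 41763 + 1051 = 42814

42814


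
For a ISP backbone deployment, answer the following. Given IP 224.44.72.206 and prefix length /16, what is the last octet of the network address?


Given: IP = 224.44.72.206, prefix = /16
Subnet mask = 255.255.0.0
Last octet of IP: 206
Last octet of mask: 0
Network last octet = 206 AND 0 = 0

0


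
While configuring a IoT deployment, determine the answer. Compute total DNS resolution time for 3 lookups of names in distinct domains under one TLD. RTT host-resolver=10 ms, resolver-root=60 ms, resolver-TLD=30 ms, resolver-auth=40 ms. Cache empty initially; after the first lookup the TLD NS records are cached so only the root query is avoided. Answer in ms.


Lookup 1 (cold cache): local + root + TLD + auth = 10 + 60 + 30 + 40 = 140 ms
Lookups 2..3 (TLD NS cached -> skip root; new domain -> still ask TLD and auth): local + TLD + auth = 10 + 30 + 40 = 80 ms each
Remaining 2 lookups: 2 * 80 = 160 ms
Total = 140 + 160 = 300 ms

300


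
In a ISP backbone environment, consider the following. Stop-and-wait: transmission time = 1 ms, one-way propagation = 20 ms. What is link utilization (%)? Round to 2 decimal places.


Given: Ttrans = 1 ms, Tprop = 20 ms
RTT = 2 * Tprop = 2 * 20 = 40 ms
U = Ttrans / (Ttrans + RTT)
U = 1 / (1 + 40)
U = 1 / 41 = 0.02439
U% = 2.44%

2.44


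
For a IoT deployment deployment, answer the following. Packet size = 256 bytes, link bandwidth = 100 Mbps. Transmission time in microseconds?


Given: packet = 256 bytes, bandwidth = 100 Mbps
Packet in bits = 256 * 8 = 2048 bits
Bandwidth = 100 * 10^6 = 100000000 bps
Time = 2048 / 100000000 seconds
Time in us = 2048 * 10^6 / 100000000 = 20.48

20.48


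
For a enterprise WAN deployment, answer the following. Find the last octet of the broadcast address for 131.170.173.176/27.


Given: IP = 131.170.173.176, prefix = /27
Host bits = 32 - 27 = 5
Network last octet = 176 AND mask = 160
Host part size = 2^5 - 1 = 31
Broadcast last octet = 160 OR 31 = 191

191


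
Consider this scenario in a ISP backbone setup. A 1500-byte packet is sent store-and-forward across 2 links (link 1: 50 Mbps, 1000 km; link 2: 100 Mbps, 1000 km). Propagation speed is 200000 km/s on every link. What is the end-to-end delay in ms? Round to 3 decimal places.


Packet = 1500 bytes = 12000 bits. Store-and-forward: sum (t_trans + t_prop) per link.
Link 1: t_trans = 12000/(50*10^6) s = 0.2400 ms; t_prop = 1000/200000 s = 5.0000 ms; subtotal = 5.2400 ms
Link 2: t_trans = 12000/(100*10^6) s = 0.1200 ms; t_prop = 1000/200000 s = 5.0000 ms; subtotal = 5.1200 ms
End-to-end = 5.2400 + 5.1200 = 10.3600 ms -> 10.360 ms (3 dp)

10.360


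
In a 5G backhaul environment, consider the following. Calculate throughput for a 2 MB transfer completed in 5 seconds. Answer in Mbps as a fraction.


Given: file = 2 MB, time = 5 s
File in Mb = 2 * 8 = 16 Mb
Throughput = 16 / 5 Mbps
Throughput = 16/5 Mbps

16/5


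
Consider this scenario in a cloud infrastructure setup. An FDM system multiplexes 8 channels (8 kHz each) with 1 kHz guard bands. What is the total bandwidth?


Given: 8 channels, 8 kHz each, guard = 1 kHz
Channel bandwidth = 8 * 8 = 64 kHz
Guard bands = 7 gaps * 1 kHz = 7 kHz
Total = 64 + 7 = 71 kHz

71


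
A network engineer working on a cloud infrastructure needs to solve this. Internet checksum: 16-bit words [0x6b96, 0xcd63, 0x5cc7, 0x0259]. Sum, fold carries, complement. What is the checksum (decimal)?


Given words: [0x6b96, 0xcd63, 0x5cc7, 0x0259]
Step 1: Sum all words
Raw sum = 27542 + 52579 + 23751 + 601 = 104473
Step 2: Fold carry: (38937 + 1) = 38938
One's complement = ~38938 & 0xFFFF = 26597

26597


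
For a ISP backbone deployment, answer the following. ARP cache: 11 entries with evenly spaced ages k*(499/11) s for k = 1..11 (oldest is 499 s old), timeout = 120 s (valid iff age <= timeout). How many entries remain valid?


Ages are k * 499/11 s for k = 1..11 (spacing = 45.3636 s).
Entry k is valid iff k * 499/11 <= 120 iff k <= 11 * 120 / 499 = 2.6453
n_valid = floor(2.6453) = 2
(n_stale = 11 - 2 = 9)

2


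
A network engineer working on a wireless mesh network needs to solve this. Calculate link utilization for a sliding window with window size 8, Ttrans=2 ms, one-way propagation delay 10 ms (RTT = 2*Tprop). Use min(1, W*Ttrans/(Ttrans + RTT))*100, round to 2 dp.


Given: W = 8, Ttrans = 2 ms, RTT = 20 ms (= 2 * Tprop, Tprop = 10 ms)
Cycle time = Ttrans + RTT = 2 + 20 = 22 ms (first packet sent until its ACK returns)
W * Ttrans = 8 * 2 = 16 ms of sending per cycle
W * Ttrans / (Ttrans + RTT) = 16 / 22 = 0.727273
U = min(1, 0.727273) = 0.727273
U% = 72.73%

72.73


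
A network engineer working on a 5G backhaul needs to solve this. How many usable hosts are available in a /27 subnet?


Given: subnet mask /27
Host bits = 32 - 27 = 5
Total addresses = 2^5 = 32
Usable hosts = 32 - 2 (network + broadcast) = 30

30


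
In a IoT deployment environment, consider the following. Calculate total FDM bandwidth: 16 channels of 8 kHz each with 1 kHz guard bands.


Given: 16 channels, 8 kHz each, guard = 1 kHz
Channel bandwidth = 16 * 8 = 128 kHz
Guard bands = 15 gaps * 1 kHz = 15 kHz
Total = 128 + 15 = 143 kHz

143


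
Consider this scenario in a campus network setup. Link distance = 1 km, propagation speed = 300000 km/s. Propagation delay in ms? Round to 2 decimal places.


Given: distance = 1 km, speed = 300000 km/s
Delay = distance / speed = 1 / 300000 seconds
Delay in ms = 1 * 1000 / 300000
Delay = 0.0033 ms
Rounded to 2 dp = 0.00 ms

0.00


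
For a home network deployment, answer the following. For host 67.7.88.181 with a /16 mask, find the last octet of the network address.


Given: IP = 67.7.88.181, prefix = /16
Subnet mask = 255.255.0.0
Last octet of IP: 181
Last octet of mask: 0
Network last octet = 181 AND 0 = 0

0


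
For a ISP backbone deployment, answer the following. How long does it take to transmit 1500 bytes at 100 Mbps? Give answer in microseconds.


Given: packet = 1500 bytes, bandwidth = 100 Mbps
Packet in bits = 1500 * 8 = 12000 bits
Bandwidth = 100 * 10^6 = 100000000 bps
Time = 12000 / 100000000 seconds
Time in us = 12000 * 10^6 / 100000000 = 120

120


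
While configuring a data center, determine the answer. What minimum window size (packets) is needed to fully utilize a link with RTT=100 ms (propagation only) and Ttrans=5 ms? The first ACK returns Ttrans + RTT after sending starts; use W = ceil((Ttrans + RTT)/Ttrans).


Given: Ttrans = 5 ms, RTT = 100 ms (= 2 * Tprop, Tprop = 50 ms)
Time until first ACK returns = Ttrans + RTT = 5 + 100 = 105 ms
Need W * Ttrans >= Ttrans + RTT  ->  W >= (Ttrans + RTT) / Ttrans
(Ttrans + RTT) / Ttrans = 105 / 5 = 21
W_min = ceil(21) = 21

21


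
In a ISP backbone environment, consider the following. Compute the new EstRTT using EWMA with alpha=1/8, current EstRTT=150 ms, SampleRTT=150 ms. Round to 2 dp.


Given: EstRTT = 150 ms, SampleRTT = 150 ms, alpha = 1/8
New EstRTT = (1 - alpha) * EstRTT + alpha * SampleRTT
(7/8) * 150 = 131.25
(1/8) * 150 = 18.75
New EstRTT = 131.25 + 18.75 = 150 ms -> 150.00 ms (2 dp)

150.00


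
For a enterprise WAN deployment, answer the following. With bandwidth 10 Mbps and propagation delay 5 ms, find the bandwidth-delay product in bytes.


Given: bandwidth = 10 Mbps, delay = 5 ms
BDP in bits = 10 * 10^6 * 5 / 1000
BDP in bits = 50000
BDP in bytes = 50000 / 8 = 6250

6250


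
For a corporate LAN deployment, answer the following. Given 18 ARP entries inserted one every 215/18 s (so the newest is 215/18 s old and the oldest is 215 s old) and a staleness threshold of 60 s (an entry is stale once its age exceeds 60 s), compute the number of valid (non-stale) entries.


Ages are k * 215/18 s for k = 1..18 (spacing = 11.9444 s).
Entry k is valid iff k * 215/18 <= 60 iff k <= 18 * 60 / 215 = 5.0233
n_valid = floor(5.0233) = 5
(n_stale = 18 - 5 = 13)

5


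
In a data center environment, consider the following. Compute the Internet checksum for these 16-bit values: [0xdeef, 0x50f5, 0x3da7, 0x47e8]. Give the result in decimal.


Given words: [0xdeef, 0x50f5, 0x3da7, 0x47e8]
Step 1: Sum all words
Raw sum = 57071 + 20725 + 15783 + 18408 = 111987
Step 2: Fold carry: (46451 + 1) = 46452
One's complement = ~46452 & 0xFFFF = 19083

19083


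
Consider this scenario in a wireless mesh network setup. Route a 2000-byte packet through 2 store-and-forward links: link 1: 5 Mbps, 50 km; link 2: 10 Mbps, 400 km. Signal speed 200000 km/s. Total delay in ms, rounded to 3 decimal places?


Packet = 2000 bytes = 16000 bits. Store-and-forward: sum (t_trans + t_prop) per link.
Link 1: t_trans = 16000/(5*10^6) s = 3.2000 ms; t_prop = 50/200000 s = 0.2500 ms; subtotal = 3.4500 ms
Link 2: t_trans = 16000/(10*10^6) s = 1.6000 ms; t_prop = 400/200000 s = 2.0000 ms; subtotal = 3.6000 ms
End-to-end = 3.4500 + 3.6000 = 7.0500 ms -> 7.050 ms (3 dp)

7.050


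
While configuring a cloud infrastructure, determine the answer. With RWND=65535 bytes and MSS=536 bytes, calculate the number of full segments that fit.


Given: RWND = 65535 bytes, MSS = 536 bytes
Full segments = floor(RWND / MSS)
Full segments = floor(65535 / 536)
Full segments = floor(122.2668) = 122

122


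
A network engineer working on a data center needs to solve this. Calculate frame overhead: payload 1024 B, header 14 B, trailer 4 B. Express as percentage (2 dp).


Given: payload = 1024 B, header = 14 B, trailer = 4 B
Overhead bytes = header + trailer = 14 + 4 = 18
Total frame = payload + overhead = 1024 + 18 = 1042
Overhead % = 18 / 1042 * 100 = 1.7274% -> 1.73% (2 dp)

1.73


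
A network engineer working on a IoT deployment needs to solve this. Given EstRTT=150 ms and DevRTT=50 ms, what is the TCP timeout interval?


Given: EstRTT = 150 ms, DevRTT = 50 ms
Timeout = EstRTT + 4 * DevRTT
4 * DevRTT = 4 * 50 = 200
Timeout = 150 + 200 = 350 ms

350


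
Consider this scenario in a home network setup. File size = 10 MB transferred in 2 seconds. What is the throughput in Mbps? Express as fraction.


Given: file = 10 MB, time = 2 s
File in Mb = 10 * 8 = 80 Mb
Throughput = 80 / 2 Mbps
Throughput = 40 Mbps

40


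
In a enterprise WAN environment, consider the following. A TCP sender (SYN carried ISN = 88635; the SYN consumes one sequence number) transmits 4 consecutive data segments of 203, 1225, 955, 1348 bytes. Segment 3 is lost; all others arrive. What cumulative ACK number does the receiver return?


SYN uses sequence number 88635; first data byte = ISN + 1 = 88636.
Segment 1: SEQ = 88636, len = 203 B, covers [88636, 88838]
Segment 2: SEQ = 88839, len = 1225 B, covers [88839, 90063]
Segment 3: SEQ = 90064, len = 955 B, covers [90064, 91018] [LOST]
Segment 4: SEQ = 91019, len = 1348 B, covers [91019, 92366]
In-order data received: bytes [88636, 90063] (segments 1..2).
Segment 3 missing -> gap begins at byte 90064; later segments buffered out of order.
Cumulative ACK = next expected in-order byte = 88636 + 203 + 1225 = 90064

90064


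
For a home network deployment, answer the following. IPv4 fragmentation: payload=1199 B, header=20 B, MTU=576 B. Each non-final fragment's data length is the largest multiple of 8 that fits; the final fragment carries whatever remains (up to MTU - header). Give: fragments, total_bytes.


Max data per non-final fragment = floor((MTU - header)/8)*8 = floor((576 - 20)/8)*8 = floor(556/8)*8 = 552 B
Final fragment needs no 8-byte alignment: it can carry up to MTU - header = 556 B
Non-final fragments needed = ceil((payload - 556) / 552) = ceil(643/552) = ceil(1.1649) = 2
Number of fragments = 2 + 1 = 3
Fragment sizes (data): 2 * 552 B + 95 B (last, 95 <= 556 OK)
Total bytes sent = payload + n_frags * header = 1199 + 3*20 = 1199 + 60 = 1259 B

3, 1259


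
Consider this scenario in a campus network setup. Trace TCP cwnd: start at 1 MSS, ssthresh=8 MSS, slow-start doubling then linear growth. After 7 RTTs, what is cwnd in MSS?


RTT 0: cwnd = 1 MSS (initial)
RTT 1: cwnd = 2 MSS (slow start, doubled)
RTT 2: cwnd = 4 MSS (slow start, doubled)
RTT 3: cwnd = 8 MSS (slow start, doubled)
RTT 4: cwnd = 9 MSS (congestion avoidance, +1)
RTT 5: cwnd = 10 MSS (congestion avoidance, +1)
RTT 6: cwnd = 11 MSS (congestion avoidance, +1)
RTT 7: cwnd = 12 MSS (congestion avoidance, +1)

12


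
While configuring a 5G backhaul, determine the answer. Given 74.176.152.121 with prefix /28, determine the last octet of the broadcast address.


Given: IP = 74.176.152.121, prefix = /28
Host bits = 32 - 28 = 4
Network last octet = 121 AND mask = 112
Host part size = 2^4 - 1 = 15
Broadcast last octet = 112 OR 15 = 127

127


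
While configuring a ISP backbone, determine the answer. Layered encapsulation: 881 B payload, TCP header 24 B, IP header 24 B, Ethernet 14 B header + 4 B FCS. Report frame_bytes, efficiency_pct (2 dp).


TCP segment = 881 + 24 = 905 B
IP packet = 905 + 24 = 929 B
Ethernet frame = 929 + 14 + 4 = 947 B
Efficiency = app / frame = 881 / 947 = 0.930306 = 93.0306% -> 93.03% (2 dp)

947, 93.03


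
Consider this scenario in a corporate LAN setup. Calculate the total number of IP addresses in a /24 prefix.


Given: CIDR prefix /24
Host bits = 32 - 24 = 8
Total addresses = 2^8 = 256

256


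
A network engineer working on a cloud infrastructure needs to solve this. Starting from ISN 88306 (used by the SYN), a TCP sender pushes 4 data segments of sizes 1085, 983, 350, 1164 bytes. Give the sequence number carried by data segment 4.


The SYN occupies sequence number ISN = 88306, so the first data byte is ISN + 1 = 88307.
SEQ of data segment i = (ISN + 1) + sum of payload sizes of segments 1..i-1.
Segment 1: SEQ = 88307, payload = 1085 bytes
Segment 2: SEQ = 89392, payload = 983 bytes
Segment 3: SEQ = 90375, payload = 350 bytes
Segment 4: SEQ = 90725, payload = 1164 bytes
SEQ of segment 4 = 88307 + 1085 + 983 + 350 = 90725

90725


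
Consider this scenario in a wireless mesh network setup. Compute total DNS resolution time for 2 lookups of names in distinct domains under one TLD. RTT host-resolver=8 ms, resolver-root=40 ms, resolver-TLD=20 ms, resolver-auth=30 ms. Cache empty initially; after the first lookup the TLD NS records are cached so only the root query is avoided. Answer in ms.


Lookup 1 (cold cache): local + root + TLD + auth = 8 + 40 + 20 + 30 = 98 ms
Lookups 2..2 (TLD NS cached -> skip root; new domain -> still ask TLD and auth): local + TLD + auth = 8 + 20 + 30 = 58 ms each
Remaining 1 lookups: 1 * 58 = 58 ms
Total = 98 + 58 = 156 ms

156


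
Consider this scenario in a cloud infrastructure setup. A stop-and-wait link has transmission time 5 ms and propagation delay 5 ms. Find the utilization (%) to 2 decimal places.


Given: Ttrans = 5 ms, Tprop = 5 ms
RTT = 2 * Tprop = 2 * 5 = 10 ms
U = Ttrans / (Ttrans + RTT)
U = 5 / (5 + 10)
U = 5 / 15 = 0.333333
U% = 33.33%

33.33


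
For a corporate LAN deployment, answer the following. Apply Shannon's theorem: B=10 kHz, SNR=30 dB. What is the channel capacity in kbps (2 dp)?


Given: B = 10 kHz, SNR = 30 dB
SNR linear = 10^(30/10) = 1000
1 + SNR = 1001
log2(1001) = 9.9672262588
C = 10 * 1000 * 9.9672262588 = 99672.2626 bps
C = 99.672263 kbps -> 99.67 kbps (2 dp)

99.67


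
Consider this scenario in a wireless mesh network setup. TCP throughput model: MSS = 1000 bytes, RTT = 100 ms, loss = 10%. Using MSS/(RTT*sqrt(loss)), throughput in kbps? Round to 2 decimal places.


Given: MSS = 1000 bytes, RTT = 100 ms, loss = 10%
RTT in seconds = 100 / 1000 = 0.1
Loss rate = 10% = 0.1
sqrt(loss) = sqrt(0.1) = 0.316227766017
Throughput (bytes/s) = 1000 / (0.1 * 0.316227766017) = 31622.7766
Throughput (kbps) = 31622.7766 * 8 / 1000 = 252.982213 -> 252.98 kbps (2 dp)

252.98


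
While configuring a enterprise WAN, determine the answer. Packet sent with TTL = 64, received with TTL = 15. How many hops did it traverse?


Given: initial TTL = 64, received TTL = 15
Hops = initial TTL - received TTL
Hops = 64 - 15 = 49

49


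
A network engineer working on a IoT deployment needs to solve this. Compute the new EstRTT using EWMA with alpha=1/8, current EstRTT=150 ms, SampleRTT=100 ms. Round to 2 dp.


Given: EstRTT = 150 ms, SampleRTT = 100 ms, alpha = 1/8
New EstRTT = (1 - alpha) * EstRTT + alpha * SampleRTT
(7/8) * 150 = 131.25
(1/8) * 100 = 12.5
New EstRTT = 131.25 + 12.5 = 143.75 ms -> 143.75 ms (2 dp)

143.75


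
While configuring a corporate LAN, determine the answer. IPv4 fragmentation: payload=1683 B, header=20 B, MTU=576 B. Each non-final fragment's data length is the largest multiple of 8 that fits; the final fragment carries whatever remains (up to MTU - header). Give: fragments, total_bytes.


Max data per non-final fragment = floor((MTU - header)/8)*8 = floor((576 - 20)/8)*8 = floor(556/8)*8 = 552 B
Final fragment needs no 8-byte alignment: it can carry up to MTU - header = 556 B
Non-final fragments needed = ceil((payload - 556) / 552) = ceil(1127/552) = ceil(2.0417) = 3
Number of fragments = 3 + 1 = 4
Fragment sizes (data): 3 * 552 B + 27 B (last, 27 <= 556 OK)
Total bytes sent = payload + n_frags * header = 1683 + 4*20 = 1683 + 80 = 1763 B

4, 1763


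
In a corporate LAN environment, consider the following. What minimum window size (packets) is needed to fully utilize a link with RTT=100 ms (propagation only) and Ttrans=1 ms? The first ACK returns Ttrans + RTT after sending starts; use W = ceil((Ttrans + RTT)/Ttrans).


Given: Ttrans = 1 ms, RTT = 100 ms (= 2 * Tprop, Tprop = 50 ms)
Time until first ACK returns = Ttrans + RTT = 1 + 100 = 101 ms
Need W * Ttrans >= Ttrans + RTT  ->  W >= (Ttrans + RTT) / Ttrans
(Ttrans + RTT) / Ttrans = 101 / 1 = 101
W_min = ceil(101) = 101

101


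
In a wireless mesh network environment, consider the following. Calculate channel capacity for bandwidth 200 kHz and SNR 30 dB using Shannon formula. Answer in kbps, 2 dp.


Given: B = 200 kHz, SNR = 30 dB
SNR linear = 10^(30/10) = 1000
1 + SNR = 1001
log2(1001) = 9.9672262588
C = 200 * 1000 * 9.9672262588 = 1993445.2518 bps
C = 1993.445252 kbps -> 1993.45 kbps (2 dp)

1993.45


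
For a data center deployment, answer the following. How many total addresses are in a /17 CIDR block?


Given: CIDR prefix /17
Host bits = 32 - 17 = 15
Total addresses = 2^15 = 32768

32768


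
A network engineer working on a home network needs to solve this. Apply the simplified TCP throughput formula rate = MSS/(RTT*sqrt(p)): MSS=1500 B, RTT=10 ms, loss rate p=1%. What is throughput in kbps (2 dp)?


Given: MSS = 1500 bytes, RTT = 10 ms, loss = 1%
RTT in seconds = 10 / 1000 = 0.01
Loss rate = 1% = 0.01
sqrt(loss) = sqrt(0.01) = 0.1
Throughput (bytes/s) = 1500 / (0.01 * 0.1) = 1500000.0000
Throughput (kbps) = 1500000.0000 * 8 / 1000 = 12000.000000 -> 12000.00 kbps (2 dp)

12000.00


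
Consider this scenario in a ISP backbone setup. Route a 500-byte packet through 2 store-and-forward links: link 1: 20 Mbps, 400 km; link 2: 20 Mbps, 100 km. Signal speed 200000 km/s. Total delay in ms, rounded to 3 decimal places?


Packet = 500 bytes = 4000 bits. Store-and-forward: sum (t_trans + t_prop) per link.
Link 1: t_trans = 4000/(20*10^6) s = 0.2000 ms; t_prop = 400/200000 s = 2.0000 ms; subtotal = 2.2000 ms
Link 2: t_trans = 4000/(20*10^6) s = 0.2000 ms; t_prop = 100/200000 s = 0.5000 ms; subtotal = 0.7000 ms
End-to-end = 2.2000 + 0.7000 = 2.9000 ms -> 2.900 ms (3 dp)

2.900


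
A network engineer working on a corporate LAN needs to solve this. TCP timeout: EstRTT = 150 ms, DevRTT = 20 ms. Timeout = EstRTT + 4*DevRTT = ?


Given: EstRTT = 150 ms, DevRTT = 20 ms
Timeout = EstRTT + 4 * DevRTT
4 * DevRTT = 4 * 20 = 80
Timeout = 150 + 80 = 230 ms

230


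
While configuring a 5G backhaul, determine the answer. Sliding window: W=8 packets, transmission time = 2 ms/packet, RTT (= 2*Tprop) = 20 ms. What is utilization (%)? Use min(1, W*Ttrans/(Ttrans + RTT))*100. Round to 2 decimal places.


Given: W = 8, Ttrans = 2 ms, RTT = 20 ms (= 2 * Tprop, Tprop = 10 ms)
Cycle time = Ttrans + RTT = 2 + 20 = 22 ms (first packet sent until its ACK returns)
W * Ttrans = 8 * 2 = 16 ms of sending per cycle
W * Ttrans / (Ttrans + RTT) = 16 / 22 = 0.727273
U = min(1, 0.727273) = 0.727273
U% = 72.73%

72.73


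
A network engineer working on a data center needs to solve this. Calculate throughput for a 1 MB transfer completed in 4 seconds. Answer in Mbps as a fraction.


Given: file = 1 MB, time = 4 s
File in Mb = 1 * 8 = 8 Mb
Throughput = 8 / 4 Mbps
Throughput = 2 Mbps

2


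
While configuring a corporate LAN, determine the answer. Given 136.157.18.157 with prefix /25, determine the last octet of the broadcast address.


Given: IP = 136.157.18.157, prefix = /25
Host bits = 32 - 25 = 7
Network last octet = 157 AND mask = 128
Host part size = 2^7 - 1 = 127
Broadcast last octet = 128 OR 127 = 255

255


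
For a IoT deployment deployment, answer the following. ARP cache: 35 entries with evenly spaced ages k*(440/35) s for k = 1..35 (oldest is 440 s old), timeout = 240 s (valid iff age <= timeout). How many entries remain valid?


Ages are k * 440/35 s for k = 1..35 (spacing = 12.5714 s).
Entry k is valid iff k * 440/35 <= 240 iff k <= 35 * 240 / 440 = 19.0909
n_valid = floor(19.0909) = 19
(n_stale = 35 - 19 = 16)

19


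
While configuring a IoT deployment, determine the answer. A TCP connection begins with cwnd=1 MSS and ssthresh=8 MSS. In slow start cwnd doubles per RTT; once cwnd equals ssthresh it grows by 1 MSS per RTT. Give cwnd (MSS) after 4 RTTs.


RTT 0: cwnd = 1 MSS (initial)
RTT 1: cwnd = 2 MSS (slow start, doubled)
RTT 2: cwnd = 4 MSS (slow start, doubled)
RTT 3: cwnd = 8 MSS (slow start, doubled)
RTT 4: cwnd = 9 MSS (congestion avoidance, +1)

9


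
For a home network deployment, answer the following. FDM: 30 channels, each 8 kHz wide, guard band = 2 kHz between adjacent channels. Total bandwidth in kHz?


Given: 30 channels, 8 kHz each, guard = 2 kHz
Channel bandwidth = 30 * 8 = 240 kHz
Guard bands = 29 gaps * 2 kHz = 58 kHz
Total = 240 + 58 = 298 kHz

298


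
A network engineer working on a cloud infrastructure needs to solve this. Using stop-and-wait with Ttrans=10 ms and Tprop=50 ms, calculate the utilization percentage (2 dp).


Given: Ttrans = 10 ms, Tprop = 50 ms
RTT = 2 * Tprop = 2 * 50 = 100 ms
U = Ttrans / (Ttrans + RTT)
U = 10 / (10 + 100)
U = 10 / 110 = 0.090909
U% = 9.09%

9.09


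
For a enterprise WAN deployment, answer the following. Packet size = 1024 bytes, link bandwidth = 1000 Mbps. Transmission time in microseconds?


Given: packet = 1024 bytes, bandwidth = 1000 Mbps
Packet in bits = 1024 * 8 = 8192 bits
Bandwidth = 1000 * 10^6 = 1000000000 bps
Time = 8192 / 1000000000 seconds
Time in us = 8192 * 10^6 / 1000000000 = 8.192

8.192


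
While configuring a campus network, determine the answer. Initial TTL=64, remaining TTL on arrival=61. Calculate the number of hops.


Given: initial TTL = 64, received TTL = 61
Hops = initial TTL - received TTL
Hops = 64 - 61 = 3

3


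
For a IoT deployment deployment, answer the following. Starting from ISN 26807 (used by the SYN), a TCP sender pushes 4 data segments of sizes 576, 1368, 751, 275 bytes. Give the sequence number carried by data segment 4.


The SYN occupies sequence number ISN = 26807, so the first data byte is ISN + 1 = 26808.
SEQ of data segment i = (ISN + 1) + sum of payload sizes of segments 1..i-1.
Segment 1: SEQ = 26808, payload = 576 bytes
Segment 2: SEQ = 27384, payload = 1368 bytes
Segment 3: SEQ = 28752, payload = 751 bytes
Segment 4: SEQ = 29503, payload = 275 bytes
SEQ of segment 4 = 26808 + 576 + 1368 + 751 = 29503

29503


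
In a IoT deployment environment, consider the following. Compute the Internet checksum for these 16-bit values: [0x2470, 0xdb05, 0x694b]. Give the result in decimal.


Given words: [0x2470, 0xdb05, 0x694b]
Step 1: Sum all words
Raw sum = 9328 + 56069 + 26955 = 92352
Step 2: Fold carry: (26816 + 1) = 26817
One's complement = ~26817 & 0xFFFF = 38718

38718


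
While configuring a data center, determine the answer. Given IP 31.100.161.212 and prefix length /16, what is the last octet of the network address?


Given: IP = 31.100.161.212, prefix = /16
Subnet mask = 255.255.0.0
Last octet of IP: 212
Last octet of mask: 0
Network last octet = 212 AND 0 = 0

0


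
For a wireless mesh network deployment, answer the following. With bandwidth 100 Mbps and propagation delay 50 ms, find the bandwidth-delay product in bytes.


Given: bandwidth = 100 Mbps, delay = 50 ms
BDP in bits = 100 * 10^6 * 50 / 1000
BDP in bits = 5000000
BDP in bytes = 5000000 / 8 = 625000

625000
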